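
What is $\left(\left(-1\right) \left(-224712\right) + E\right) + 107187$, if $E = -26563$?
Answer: $305336$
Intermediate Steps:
$\left(\left(-1\right) \left(-224712\right) + E\right) + 107187 = \left(\left(-1\right) \left(-224712\right) - 26563\right) + 107187 = \left(224712 - 26563\right) + 107187 = 198149 + 107187 = 305336$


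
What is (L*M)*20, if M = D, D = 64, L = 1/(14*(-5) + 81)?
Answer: 1280/11 ≈ 116.36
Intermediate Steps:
L = 1/11 (L = 1/(-70 + 81) = 1/11 ≈ 0.090909)
M = 64
(L*M)*20 = ((1/11)*64)*20 = (64/11)*20 = 1280/11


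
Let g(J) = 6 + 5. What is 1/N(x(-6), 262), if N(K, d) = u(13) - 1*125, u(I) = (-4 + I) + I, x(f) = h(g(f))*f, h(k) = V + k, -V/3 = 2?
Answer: -1/103 ≈ -0.0097087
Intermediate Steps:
V = -6 (V = -3*2 = -6)
g(J) = 11
h(k) = -6 + k
x(f) = 5*f (x(f) = (-6 + 11)*f = 5*f)
u(I) = -4 + 2*I
N(K, d) = -103 (N(K, d) = (-4 + 2*13) - 1*125 = (-4 + 26) - 125 = 22 - 125 = -103)
1/N(x(-6), 262) = 1/(-103) = -1/103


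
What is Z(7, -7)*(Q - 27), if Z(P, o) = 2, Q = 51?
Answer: 48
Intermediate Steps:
Z(7, -7)*(Q - 27) = 2*(51 - 27) = 2*24 = 48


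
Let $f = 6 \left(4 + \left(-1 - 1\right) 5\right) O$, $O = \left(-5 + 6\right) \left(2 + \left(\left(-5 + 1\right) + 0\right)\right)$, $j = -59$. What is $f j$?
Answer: $-4248$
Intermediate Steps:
$O = -2$ ($O = 1 \left(2 + \left(-4 + 0\right)\right) = 1 \left(2 - 4\right) = 1 \left(-2\right) = -2$)
$f = 72$ ($f = 6 \left(4 + \left(-1 - 1\right) 5\right) \left(-2\right) = 6 \left(4 - 10\right) \left(-2\right) = 6 \left(-6\right) \left(-2\right) = \left(-36\right) \left(-2\right) = 72$)
$f j = 72 \left(-59\right) = -4248$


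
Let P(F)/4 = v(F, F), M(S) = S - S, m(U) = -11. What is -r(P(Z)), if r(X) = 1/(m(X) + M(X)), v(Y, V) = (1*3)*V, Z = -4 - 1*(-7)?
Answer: 1/11 ≈ 0.090909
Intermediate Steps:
M(S) = 0
Z = 3 (Z = -4 + 7 = 3)
v(Y, V) = 3*V
P(F) = 12*F (P(F) = 4*(3*F) = 12*F)
r(X) = -1/11 (r(X) = 1/(-11 + 0) = 1/(-11) = -1/11)
-r(P(Z)) = -1*(-1/11) = 1/11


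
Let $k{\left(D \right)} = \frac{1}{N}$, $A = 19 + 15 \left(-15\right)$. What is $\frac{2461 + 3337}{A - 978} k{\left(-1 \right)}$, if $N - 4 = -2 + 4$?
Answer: $- \frac{2899}{3552} \approx -0.81616$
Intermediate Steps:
$N = 6$ ($N = 4 + \left(-2 + 4\right) = 4 + 2 = 6$)
$A = -206$ ($A = 19 - 225 = -206$)
$k{\left(D \right)} = \frac{1}{6}$
$\frac{2461 + 3337}{A - 978} k{\left(-1 \right)} = \frac{2461 + 3337}{-206 - 978} \cdot \frac{1}{6} = \frac{5798}{-1184} \cdot \frac{1}{6} = 5798 \left(- \frac{1}{1184}\right) \frac{1}{6} = \left(- \frac{2899}{592}\right) \frac{1}{6} = - \frac{2899}{3552}$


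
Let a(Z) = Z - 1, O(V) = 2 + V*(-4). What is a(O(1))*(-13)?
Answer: 39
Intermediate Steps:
O(V) = 2 - 4*V
a(Z) = -1 + Z
a(O(1))*(-13) = (-1 + (2 - 4*1))*(-13) = (-1 + (2 - 4))*(-13) = (-1 - 2)*(-13) = -3*(-13) = 39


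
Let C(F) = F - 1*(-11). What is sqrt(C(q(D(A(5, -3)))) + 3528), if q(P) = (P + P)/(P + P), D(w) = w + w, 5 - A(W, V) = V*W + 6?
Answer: 2*sqrt(885) ≈ 59.498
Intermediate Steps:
A(W, V) = -1 - V*W (A(W, V) = 5 - (V*W + 6) = 5 - (6 + V*W) = 5 + (-6 - V*W) = -1 - V*W)
D(w) = 2*w
q(P) = 1 (q(P) = (2*P)/((2*P)) = (2*P)*(1/(2*P)) = 1)
C(F) = 11 + F (C(F) = F + 11 = 11 + F)
sqrt(C(q(D(A(5, -3)))) + 3528) = sqrt((11 + 1) + 3528) = sqrt(12 + 3528) = sqrt(3540) = 2*sqrt(885)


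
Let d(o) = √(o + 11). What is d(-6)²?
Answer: 5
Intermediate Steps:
d(o) = √(11 + o)
d(-6)² = (√(11 - 6))² = (√5)² = 5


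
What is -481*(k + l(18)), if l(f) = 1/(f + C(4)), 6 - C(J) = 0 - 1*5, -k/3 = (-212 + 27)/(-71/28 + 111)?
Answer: -218228257/88073 ≈ -2477.8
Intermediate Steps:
k = 15540/3037 (k = -3*(-212 + 27)/(-71/28 + 111) = -(-555)/(-71*1/28 + 111) = -(-555)/(-71/28 + 111) = -(-555)/3037/28 = -(-555)*28/3037 = -3*(-5180/3037) = 15540/3037 ≈ 5.1169)
C(J) = 11 (C(J) = 6 - (0 - 1*5) = 6 - (0 - 5) = 6 - 1*(-5) = 6 + 5 = 11)
l(f) = 1/(11 + f) (l(f) = 1/(f + 11) = 1/(11 + f))
-481*(k + l(18)) = -481*(15540/3037 + 1/(11 + 18)) = -481*(15540/3037 + 1/29) = -481*453697/88073 = -218228257/88073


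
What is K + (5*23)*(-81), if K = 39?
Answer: -9276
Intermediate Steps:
K + (5*23)*(-81) = 39 + (5*23)*(-81) = 39 + 115*(-81) = 39 - 9315 = -9276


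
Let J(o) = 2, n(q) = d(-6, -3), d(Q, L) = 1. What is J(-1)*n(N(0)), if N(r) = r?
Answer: 2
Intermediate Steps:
n(q) = 1
J(-1)*n(N(0)) = 2*1 = 2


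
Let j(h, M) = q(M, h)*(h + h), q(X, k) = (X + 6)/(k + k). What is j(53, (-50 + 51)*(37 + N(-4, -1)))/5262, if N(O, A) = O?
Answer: 13/1754 ≈ 0.0074116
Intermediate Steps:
q(X, k) = (6 + X)/(2*k) (q(X, k) = (6 + X)/((2*k)) = (6 + X)*(1/(2*k)) = (6 + X)/(2*k))
j(h, M) = 6 + M (j(h, M) = ((6 + M)/(2*h))*(h + h) = ((6 + M)/(2*h))*(2*h) = 6 + M)
j(53, (-50 + 51)*(37 + N(-4, -1)))/5262 = (6 + (-50 + 51)*(37 - 4))/5262 = (6 + 1*33)*(1/5262) = (6 + 33)*(1/5262) = 39*(1/5262) = 13/1754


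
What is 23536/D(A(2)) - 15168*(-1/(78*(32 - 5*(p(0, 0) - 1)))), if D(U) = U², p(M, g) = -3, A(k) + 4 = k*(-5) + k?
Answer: 254287/1521 ≈ 167.18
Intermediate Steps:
A(k) = -4 - 4*k (A(k) = -4 + (k*(-5) + k) = -4 + (-5*k + k) = -4 - 4*k)
23536/D(A(2)) - 15168*(-1/(78*(32 - 5*(p(0, 0) - 1)))) = 23536/((-4 - 4*2)²) - 15168*(-1/(78*(32 - 5*(-3 - 1)))) = 23536/((-4 - 8)²) - 15168*(-1/(78*(32 - 5*(-4)))) = 23536/((-12)²) - 15168*(-1/(78*(32 + 20))) = 23536/144 - 15168/(52*(-78)) = 23536*(1/144) - 15168/(-4056) = 1471/9 - 15168*(-1/4056) = 1471/9 + 632/169 = 254287/1521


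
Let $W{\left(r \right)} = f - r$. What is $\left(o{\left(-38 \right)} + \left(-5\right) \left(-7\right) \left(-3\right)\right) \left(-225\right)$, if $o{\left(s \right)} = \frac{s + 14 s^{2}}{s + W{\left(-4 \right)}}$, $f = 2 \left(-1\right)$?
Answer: $\frac{299475}{2} \approx 1.4974 \cdot 10^{5}$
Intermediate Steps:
$f = -2$
$W{\left(r \right)} = -2 - r$
$o{\left(s \right)} = \frac{s + 14 s^{2}}{2 + s}$ ($o{\left(s \right)} = \frac{s + 14 s^{2}}{s - -2} = \frac{s + 14 s^{2}}{s + \left(-2 + 4\right)} = \frac{s + 14 s^{2}}{s + 2} = \frac{s + 14 s^{2}}{2 + s}$)
$\left(o{\left(-38 \right)} + \left(-5\right) \left(-7\right) \left(-3\right)\right) \left(-225\right) = \left(- \frac{38 \left(1 + 14 \left(-38\right)\right)}{2 - 38} + \left(-5\right) \left(-7\right) \left(-3\right)\right) \left(-225\right) = \left(- \frac{38 \left(1 - 532\right)}{-36} + 35 \left(-3\right)\right) \left(-225\right) = \left(\left(-38\right) \left(- \frac{1}{36}\right) \left(-531\right) - 105\right) \left(-225\right) = \left(- \frac{1121}{2} - 105\right) \left(-225\right) = \left(- \frac{1331}{2}\right) \left(-225\right) = \frac{299475}{2}$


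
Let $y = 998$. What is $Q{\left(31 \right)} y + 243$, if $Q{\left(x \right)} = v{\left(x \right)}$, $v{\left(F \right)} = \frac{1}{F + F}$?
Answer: $\frac{8032}{31} \approx 259.1$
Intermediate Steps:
$v{\left(F \right)} = \frac{1}{2 F}$
$Q{\left(x \right)} = \frac{1}{2 x}$
$Q{\left(31 \right)} y + 243 = \frac{1}{2 \cdot 31} \cdot 998 + 243 = \frac{1}{2} \cdot \frac{1}{31} \cdot 998 + 243 = \frac{1}{62} \cdot 998 + 243 = \frac{499}{31} + 243 = \frac{8032}{31}$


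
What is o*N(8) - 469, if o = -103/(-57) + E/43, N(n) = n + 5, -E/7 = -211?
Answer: 2515/2451 ≈ 1.0261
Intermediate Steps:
E = 1477 (E = -7*(-211) = 1477)
N(n) = 5 + n
o = 88618/2451 (o = -103/(-57) + 1477/43 = -103*(-1/57) + 1477*(1/43) = 103/57 + 1477/43 = 88618/2451 ≈ 36.156)
o*N(8) - 469 = 88618*(5 + 8)/2451 - 469 = (88618/2451)*13 - 469 = 1152034/2451 - 469 = 2515/2451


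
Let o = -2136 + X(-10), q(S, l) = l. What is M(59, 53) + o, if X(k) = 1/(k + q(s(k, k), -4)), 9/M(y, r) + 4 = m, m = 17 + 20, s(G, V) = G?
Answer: -328913/154 ≈ -2135.8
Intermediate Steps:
m = 37
M(y, r) = 3/11 (M(y, r) = 9/(-4 + 37) = 9/33 = 9*(1/33) = 3/11)
X(k) = 1/(-4 + k) (X(k) = 1/(k - 4) = 1/(-4 + k))
o = -29905/14 (o = -2136 + 1/(-4 - 10) = -2136 + 1/(-14) = -2136 - 1/14 = -29905/14 ≈ -2136.1)
M(59, 53) + o = 3/11 - 29905/14 = -328913/154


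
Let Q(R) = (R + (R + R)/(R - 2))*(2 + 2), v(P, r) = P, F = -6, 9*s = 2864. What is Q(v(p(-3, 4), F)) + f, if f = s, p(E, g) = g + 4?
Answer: 3248/9 ≈ 360.89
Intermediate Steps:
p(E, g) = 4 + g
s = 2864/9 (s = (1/9)*2864 = 2864/9 ≈ 318.22)
f = 2864/9 ≈ 318.22
Q(R) = 4*R + 8*R/(-2 + R) (Q(R) = (R + (2*R)/(-2 + R))*4 = (R + 2*R/(-2 + R))*4 = 4*R + 8*R/(-2 + R))
Q(v(p(-3, 4), F)) + f = 4*(4 + 4)**2/(-2 + (4 + 4)) + 2864/9 = 4*8**2/(-2 + 8) + 2864/9 = 4*64/6 + 2864/9 = 4*64*(1/6) + 2864/9 = 128/3 + 2864/9 = 3248/9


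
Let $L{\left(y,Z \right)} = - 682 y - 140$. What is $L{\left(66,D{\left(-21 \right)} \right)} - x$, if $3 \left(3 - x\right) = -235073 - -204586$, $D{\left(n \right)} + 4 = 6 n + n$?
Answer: $- \frac{165952}{3} \approx -55317.0$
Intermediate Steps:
$D{\left(n \right)} = -4 + 7 n$ ($D{\left(n \right)} = -4 + \left(6 n + n\right) = -4 + 7 n$)
$L{\left(y,Z \right)} = -140 - 682 y$
$x = \frac{30496}{3}$ ($x = 3 - \frac{-235073 - -204586}{3} = 3 - \frac{-235073 + 204586}{3} = 3 - - \frac{30487}{3} = 3 + \frac{30487}{3} = \frac{30496}{3} \approx 10165.0$)
$L{\left(66,D{\left(-21 \right)} \right)} - x = \left(-140 - 45012\right) - \frac{30496}{3} = -45152 - \frac{30496}{3} = - \frac{165952}{3}$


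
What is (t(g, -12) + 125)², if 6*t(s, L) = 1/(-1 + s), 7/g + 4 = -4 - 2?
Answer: 40576900/2601 ≈ 15601.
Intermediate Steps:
g = -7/10 (g = 7/(-4 + (-4 - 2)) = 7/(-4 - 6) = 7/(-10) = 7*(-⅒) = -7/10 ≈ -0.70000)
t(s, L) = 1/(6*(-1 + s))
(t(g, -12) + 125)² = (1/(6*(-1 - 7/10)) + 125)² = (1/(6*(-17/10)) + 125)² = ((⅙)*(-10/17) + 125)² = (-5/51 + 125)² = (6370/51)² = 40576900/2601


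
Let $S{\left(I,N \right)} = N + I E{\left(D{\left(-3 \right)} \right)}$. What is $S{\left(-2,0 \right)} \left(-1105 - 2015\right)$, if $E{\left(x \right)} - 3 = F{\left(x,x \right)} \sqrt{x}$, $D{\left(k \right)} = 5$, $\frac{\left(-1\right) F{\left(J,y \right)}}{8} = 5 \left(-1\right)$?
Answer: $18720 + 249600 \sqrt{5} \approx 5.7684 \cdot 10^{5}$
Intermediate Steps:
$F{\left(J,y \right)} = 40$ ($F{\left(J,y \right)} = - 8 \cdot 5 \left(-1\right) = \left(-8\right) \left(-5\right) = 40$)
$E{\left(x \right)} = 3 + 40 \sqrt{x}$
$S{\left(I,N \right)} = N + I \left(3 + 40 \sqrt{5}\right)$
$S{\left(-2,0 \right)} \left(-1105 - 2015\right) = \left(0 - 2 \left(3 + 40 \sqrt{5}\right)\right) \left(-1105 - 2015\right) = \left(0 - \left(6 + 80 \sqrt{5}\right)\right) \left(-1105 - 2015\right) = \left(-6 - 80 \sqrt{5}\right) \left(-3120\right) = 18720 + 249600 \sqrt{5}$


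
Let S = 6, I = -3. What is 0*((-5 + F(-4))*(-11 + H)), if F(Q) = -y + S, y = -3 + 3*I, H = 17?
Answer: 0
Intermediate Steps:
y = -12 (y = -3 + 3*(-3) = -3 - 9 = -12)
F(Q) = 18 (F(Q) = -1*(-12) + 6 = 12 + 6 = 18)
0*((-5 + F(-4))*(-11 + H)) = 0*((-5 + 18)*(-11 + 17)) = 0*(13*6) = 0*78 = 0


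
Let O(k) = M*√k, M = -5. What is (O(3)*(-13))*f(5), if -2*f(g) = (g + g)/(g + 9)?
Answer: -325*√3/14 ≈ -40.208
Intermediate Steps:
O(k) = -5*√k
f(g) = -g/(9 + g) (f(g) = -(g + g)/(2*(g + 9)) = -2*g/(2*(9 + g)) = -g/(9 + g))
(O(3)*(-13))*f(5) = (-5*√3*(-13))*(-1*5/(9 + 5)) = (65*√3)*(-1*5/14) = (65*√3)*(-1*5*1/14) = (65*√3)*(-5/14) = -325*√3/14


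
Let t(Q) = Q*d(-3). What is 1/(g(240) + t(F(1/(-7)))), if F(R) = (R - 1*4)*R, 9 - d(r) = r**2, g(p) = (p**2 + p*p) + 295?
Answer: 1/115495 ≈ 8.6584e-6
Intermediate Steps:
g(p) = 295 + 2*p**2 (g(p) = (p**2 + p**2) + 295 = 2*p**2 + 295 = 295 + 2*p**2)
d(r) = 9 - r**2
F(R) = R*(-4 + R) (F(R) = (R - 4)*R = (-4 + R)*R = R*(-4 + R))
t(Q) = 0 (t(Q) = Q*(9 - 1*(-3)**2) = Q*(9 - 1*9) = Q*(9 - 9) = Q*0 = 0)
1/(g(240) + t(F(1/(-7)))) = 1/((295 + 2*240**2) + 0) = 1/((295 + 2*57600) + 0) = 1/((295 + 115200) + 0) = 1/(115495 + 0) = 1/115495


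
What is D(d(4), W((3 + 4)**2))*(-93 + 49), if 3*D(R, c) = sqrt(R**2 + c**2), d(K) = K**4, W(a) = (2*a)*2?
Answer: -176*sqrt(6497)/3 ≈ -4728.8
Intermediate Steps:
W(a) = 4*a
D(R, c) = sqrt(R**2 + c**2)/3
D(d(4), W((3 + 4)**2))*(-93 + 49) = (sqrt((4**4)**2 + (4*(3 + 4)**2)**2)/3)*(-93 + 49) = (sqrt(256**2 + (4*7**2)**2)/3)*(-44) = (sqrt(65536 + (4*49)**2)/3)*(-44) = (sqrt(65536 + 196**2)/3)*(-44) = (sqrt(65536 + 38416)/3)*(-44) = (sqrt(103952)/3)*(-44) = ((4*sqrt(6497))/3)*(-44) = (4*sqrt(6497)/3)*(-44) = -176*sqrt(6497)/3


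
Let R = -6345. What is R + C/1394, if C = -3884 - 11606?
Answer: -4430210/697 ≈ -6356.1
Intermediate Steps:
C = -15490
R + C/1394 = -6345 - 15490/1394 = -6345 - 15490*1/1394 = -6345 - 7745/697 = -4430210/697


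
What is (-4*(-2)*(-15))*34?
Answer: -4080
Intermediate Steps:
(-4*(-2)*(-15))*34 = (8*(-15))*34 = -120*34 = -4080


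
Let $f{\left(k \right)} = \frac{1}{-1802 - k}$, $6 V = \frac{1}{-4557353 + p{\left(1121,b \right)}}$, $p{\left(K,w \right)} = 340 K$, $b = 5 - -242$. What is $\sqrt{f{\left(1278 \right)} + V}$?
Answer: $\frac{i \sqrt{13431032084245930}}{6431368020} \approx 0.01802 i$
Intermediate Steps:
$b = 247$ ($b = 5 + 242 = 247$)
$V = - \frac{1}{25057278}$ ($V = \frac{1}{6 \left(-4557353 + 340 \cdot 1121\right)} = \frac{1}{6 \left(-4557353 + 381140\right)} = \frac{1}{6 \left(-4176213\right)} = \frac{1}{6} \left(- \frac{1}{4176213}\right) = - \frac{1}{25057278} \approx -3.9909 \cdot 10^{-8}$)
$\sqrt{f{\left(1278 \right)} + V} = \sqrt{- \frac{1}{1802 + 1278} - \frac{1}{25057278}} = \sqrt{- \frac{1}{3080} - \frac{1}{25057278}} = \sqrt{- \frac{12530179}{38588208120}} = \frac{i \sqrt{13431032084245930}}{6431368020}$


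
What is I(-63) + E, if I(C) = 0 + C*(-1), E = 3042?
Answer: 3105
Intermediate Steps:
I(C) = -C (I(C) = 0 - C = -C)
I(-63) + E = -1*(-63) + 3042 = 63 + 3042 = 3105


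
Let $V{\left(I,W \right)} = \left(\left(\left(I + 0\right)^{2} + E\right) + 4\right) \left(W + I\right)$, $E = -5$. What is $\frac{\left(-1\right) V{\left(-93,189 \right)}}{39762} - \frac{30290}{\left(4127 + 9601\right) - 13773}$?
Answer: $\frac{275894}{423} \approx 652.23$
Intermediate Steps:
$V{\left(I,W \right)} = \left(-1 + I^{2}\right) \left(I + W\right)$ ($V{\left(I,W \right)} = \left(\left(\left(I + 0\right)^{2} - 5\right) + 4\right) \left(W + I\right) = \left(\left(I^{2} - 5\right) + 4\right) \left(I + W\right) = \left(\left(-5 + I^{2}\right) + 4\right) \left(I + W\right) = \left(-1 + I^{2}\right) \left(I + W\right)$)
$\frac{\left(-1\right) V{\left(-93,189 \right)}}{39762} - \frac{30290}{\left(4127 + 9601\right) - 13773} = \frac{\left(-1\right) \left(\left(-93\right)^{3} - -93 - 189 + 189 \left(-93\right)^{2}\right)}{39762} - \frac{30290}{\left(4127 + 9601\right) - 13773} = - (-804357 + 93 - 189 + 189 \cdot 8649) \frac{1}{39762} - \frac{30290}{13728 - 13773} = - (-804357 + 93 - 189 + 1634661) \frac{1}{39762} - \frac{30290}{-45} = \left(-1\right) 830208 \cdot \frac{1}{39762} - - \frac{6058}{9} = \left(-830208\right) \frac{1}{39762} + \frac{6058}{9} = - \frac{2944}{141} + \frac{6058}{9} = \frac{275894}{423}$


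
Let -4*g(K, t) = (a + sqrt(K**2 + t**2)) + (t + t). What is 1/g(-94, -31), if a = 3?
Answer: -59/1579 - sqrt(9797)/1579 ≈ -0.10005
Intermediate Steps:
g(K, t) = -3/4 - t/2 - sqrt(K**2 + t**2)/4 (g(K, t) = -((3 + sqrt(K**2 + t**2)) + (t + t))/4 = -((3 + sqrt(K**2 + t**2)) + 2*t)/4 = -(3 + sqrt(K**2 + t**2) + 2*t)/4 = -3/4 - t/2 - sqrt(K**2 + t**2)/4)
1/g(-94, -31) = 1/(-3/4 - 1/2*(-31) - sqrt((-94)**2 + (-31)**2)/4) = 1/(-3/4 + 31/2 - sqrt(8836 + 961)/4) = 1/(-3/4 + 31/2 - sqrt(9797)/4) = 1/(59/4 - sqrt(9797)/4)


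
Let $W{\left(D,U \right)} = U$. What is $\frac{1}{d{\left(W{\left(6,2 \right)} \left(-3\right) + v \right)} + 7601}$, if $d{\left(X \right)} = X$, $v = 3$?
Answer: $\frac{1}{7598} \approx 0.00013161$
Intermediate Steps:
$\frac{1}{d{\left(W{\left(6,2 \right)} \left(-3\right) + v \right)} + 7601} = \frac{1}{\left(2 \left(-3\right) + 3\right) + 7601} = \frac{1}{\left(-6 + 3\right) + 7601} = \frac{1}{-3 + 7601} = \frac{1}{7598}$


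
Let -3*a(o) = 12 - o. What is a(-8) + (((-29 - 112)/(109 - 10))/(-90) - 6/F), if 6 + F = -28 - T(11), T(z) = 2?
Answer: -9629/1485 ≈ -6.4842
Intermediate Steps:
a(o) = -4 + o/3 (a(o) = -(12 - o)/3 = -4 + o/3)
F = -36 (F = -6 + (-28 - 1*2) = -6 + (-28 - 2) = -6 - 30 = -36)
a(-8) + (((-29 - 112)/(109 - 10))/(-90) - 6/F) = (-4 + (1/3)*(-8)) + (((-29 - 112)/(109 - 10))/(-90) - 6/(-36)) = (-4 - 8/3) + (-141/99*(-1/90) - 6*(-1/36)) = -20/3 + (-141*1/99*(-1/90) + 1/6) = -20/3 + (-47/33*(-1/90) + 1/6) = -20/3 + (47/2970 + 1/6) = -20/3 + 271/1485 = -9629/1485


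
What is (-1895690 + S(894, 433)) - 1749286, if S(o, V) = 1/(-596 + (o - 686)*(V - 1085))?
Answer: -496489470913/136212 ≈ -3.6450e+6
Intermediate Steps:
S(o, V) = 1/(-596 + (-1085 + V)*(-686 + o)) (S(o, V) = 1/(-596 + (-686 + o)*(-1085 + V)) = 1/(-596 + (-1085 + V)*(-686 + o)))
(-1895690 + S(894, 433)) - 1749286 = (-1895690 + 1/(743714 - 1085*894 - 686*433 + 433*894)) - 1749286 = (-1895690 + 1/(743714 - 969990 - 297038 + 387102)) - 1749286 = (-1895690 + 1/(-136212)) - 1749286 = (-1895690 - 1/136212) - 1749286 = -258215726281/136212 - 1749286 = -496489470913/136212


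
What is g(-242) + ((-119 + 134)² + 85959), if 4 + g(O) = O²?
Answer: 144744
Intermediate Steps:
g(O) = -4 + O²
g(-242) + ((-119 + 134)² + 85959) = (-4 + (-242)²) + ((-119 + 134)² + 85959) = (-4 + 58564) + (15² + 85959) = 58560 + (225 + 85959) = 58560 + 86184 = 144744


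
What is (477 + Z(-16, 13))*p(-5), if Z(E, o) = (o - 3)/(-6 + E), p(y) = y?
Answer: -26210/11 ≈ -2382.7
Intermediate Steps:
Z(E, o) = (-3 + o)/(-6 + E)
(477 + Z(-16, 13))*p(-5) = (477 + (-3 + 13)/(-6 - 16))*(-5) = (477 + 10/(-22))*(-5) = (477 - 1/22*10)*(-5) = (477 - 5/11)*(-5) = (5242/11)*(-5) = -26210/11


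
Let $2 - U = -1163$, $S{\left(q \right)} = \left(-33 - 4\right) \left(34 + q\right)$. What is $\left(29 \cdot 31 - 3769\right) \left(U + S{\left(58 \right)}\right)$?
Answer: $6425930$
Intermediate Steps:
$S{\left(q \right)} = -1258 - 37 q$ ($S{\left(q \right)} = - 37 \left(34 + q\right) = -1258 - 37 q$)
$U = 1165$ ($U = 2 - -1163 = 2 + 1163 = 1165$)
$\left(29 \cdot 31 - 3769\right) \left(U + S{\left(58 \right)}\right) = \left(29 \cdot 31 - 3769\right) \left(1165 - 3404\right) = \left(899 - 3769\right) \left(1165 - 3404\right) = - 2870 \left(1165 - 3404\right) = \left(-2870\right) \left(-2239\right) = 6425930$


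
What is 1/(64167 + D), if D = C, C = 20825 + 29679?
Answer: 1/114671 ≈ 8.7206e-6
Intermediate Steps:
C = 50504
D = 50504
1/(64167 + D) = 1/(64167 + 50504) = 1/114671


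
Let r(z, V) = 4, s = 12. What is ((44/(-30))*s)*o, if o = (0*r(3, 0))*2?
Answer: 0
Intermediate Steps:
o = 0 (o = (0*4)*2 = 0*2 = 0)
((44/(-30))*s)*o = ((44/(-30))*12)*0 = ((44*(-1/30))*12)*0 = -22/15*12*0 = -88/5*0 = 0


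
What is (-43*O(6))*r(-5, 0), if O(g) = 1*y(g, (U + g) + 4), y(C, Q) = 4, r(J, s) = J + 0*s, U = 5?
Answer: 860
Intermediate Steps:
r(J, s) = J (r(J, s) = J + 0 = J)
O(g) = 4 (O(g) = 1*4 = 4)
(-43*O(6))*r(-5, 0) = -43*4*(-5) = -172*(-5) = 860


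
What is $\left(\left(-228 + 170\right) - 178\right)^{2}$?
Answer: $55696$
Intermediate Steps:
$\left(\left(-228 + 170\right) - 178\right)^{2} = \left(-58 - 178\right)^{2} = \left(-236\right)^{2} = 55696$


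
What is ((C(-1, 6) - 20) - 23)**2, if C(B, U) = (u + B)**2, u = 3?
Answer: 1521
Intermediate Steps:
C(B, U) = (3 + B)**2
((C(-1, 6) - 20) - 23)**2 = (((3 - 1)**2 - 20) - 23)**2 = ((2**2 - 20) - 23)**2 = ((4 - 20) - 23)**2 = (-16 - 23)**2 = (-39)**2 = 1521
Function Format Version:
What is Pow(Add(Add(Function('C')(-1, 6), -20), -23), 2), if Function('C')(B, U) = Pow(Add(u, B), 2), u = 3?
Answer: 1521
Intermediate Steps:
Function('C')(B, U) = Pow(Add(3, B), 2)
Pow(Add(Add(Function('C')(-1, 6), -20), -23), 2) = Pow(Add(Add(Pow(Add(3, -1), 2), -20), -23), 2) = Pow(Add(Add(Pow(2, 2), -20), -23), 2) = Pow(Add(Add(4, -20), -23), 2) = Pow(Add(-16, -23), 2) = Pow(-39, 2) = 1521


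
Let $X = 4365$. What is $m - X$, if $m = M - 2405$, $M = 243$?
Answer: $-6527$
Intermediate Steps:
$m = -2162$ ($m = 243 - 2405 = -2162$)
$m - X = -2162 - 4365 = -6527$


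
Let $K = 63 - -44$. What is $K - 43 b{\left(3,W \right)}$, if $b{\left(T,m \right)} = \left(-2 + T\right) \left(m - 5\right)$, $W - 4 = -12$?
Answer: $666$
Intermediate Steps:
$W = -8$ ($W = 4 - 12 = -8$)
$K = 107$ ($K = 63 + 44 = 107$)
$b{\left(T,m \right)} = \left(-5 + m\right) \left(-2 + T\right)$ ($b{\left(T,m \right)} = \left(-2 + T\right) \left(-5 + m\right) = \left(-5 + m\right) \left(-2 + T\right)$)
$K - 43 b{\left(3,W \right)} = 107 - 43 \left(10 - 15 - -16 + 3 \left(-8\right)\right) = 107 - 43 \left(10 - 15 + 16 - 24\right) = 107 - -559 = 107 + 559 = 666$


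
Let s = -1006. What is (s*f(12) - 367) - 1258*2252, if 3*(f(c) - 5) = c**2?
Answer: -2886701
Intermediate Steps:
f(c) = 5 + c**2/3
(s*f(12) - 367) - 1258*2252 = (-1006*(5 + (1/3)*12**2) - 367) - 1258*2252 = (-1006*(5 + (1/3)*144) - 367) - 2833016 = (-1006*(5 + 48) - 367) - 2833016 = (-1006*53 - 367) - 2833016 = (-53318 - 367) - 2833016 = -53685 - 2833016 = -2886701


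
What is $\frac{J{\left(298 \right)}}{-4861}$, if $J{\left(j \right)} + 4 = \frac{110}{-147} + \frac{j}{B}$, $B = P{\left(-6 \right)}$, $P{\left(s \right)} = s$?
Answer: $\frac{7999}{714567} \approx 0.011194$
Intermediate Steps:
$B = -6$
$J{\left(j \right)} = - \frac{698}{147} - \frac{j}{6}$ ($J{\left(j \right)} = -4 + \left(\frac{110}{-147} + \frac{j}{-6}\right) = -4 + \left(110 \left(- \frac{1}{147}\right) + j \left(- \frac{1}{6}\right)\right) = -4 - \left(\frac{110}{147} + \frac{j}{6}\right) = - \frac{698}{147} - \frac{j}{6}$)
$\frac{J{\left(298 \right)}}{-4861} = \frac{- \frac{698}{147} - \frac{149}{3}}{-4861} = \left(- \frac{698}{147} - \frac{149}{3}\right) \left(- \frac{1}{4861}\right) = \left(- \frac{7999}{147}\right) \left(- \frac{1}{4861}\right) = \frac{7999}{714567}$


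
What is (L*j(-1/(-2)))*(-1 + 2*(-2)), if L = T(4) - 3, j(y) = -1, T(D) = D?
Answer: 5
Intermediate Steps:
L = 1 (L = 4 - 3 = 1)
(L*j(-1/(-2)))*(-1 + 2*(-2)) = (1*(-1))*(-1 + 2*(-2)) = -(-1 - 4) = -1*(-5) = 5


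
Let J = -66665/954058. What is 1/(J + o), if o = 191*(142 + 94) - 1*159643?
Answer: -954058/109303629551 ≈ -8.7285e-6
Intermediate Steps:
J = -66665/954058 (J = -66665*1/954058 = -66665/954058 ≈ -0.069875)
o = -114567 (o = 191*236 - 159643 = 45076 - 159643 = -114567)
1/(J + o) = 1/(-66665/954058 - 114567) = 1/(-109303629551/954058) = -954058/109303629551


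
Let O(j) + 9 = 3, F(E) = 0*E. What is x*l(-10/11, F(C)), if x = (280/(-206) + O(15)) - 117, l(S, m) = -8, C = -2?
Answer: 102472/103 ≈ 994.87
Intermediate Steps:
F(E) = 0
O(j) = -6 (O(j) = -9 + 3 = -6)
x = -12809/103 (x = (280/(-206) - 6) - 117 = (280*(-1/206) - 6) - 117 = (-140/103 - 6) - 117 = -758/103 - 117 = -12809/103 ≈ -124.36)
x*l(-10/11, F(C)) = -12809/103*(-8) = 102472/103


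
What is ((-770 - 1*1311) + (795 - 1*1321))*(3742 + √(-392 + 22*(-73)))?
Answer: -9755394 - 7821*I*√222 ≈ -9.7554e+6 - 1.1653e+5*I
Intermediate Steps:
((-770 - 1*1311) + (795 - 1*1321))*(3742 + √(-392 + 22*(-73))) = ((-770 - 1311) + (795 - 1321))*(3742 + √(-392 - 1606)) = (-2081 - 526)*(3742 + √(-1998)) = -2607*(3742 + 3*I*√222) = -9755394 - 7821*I*√222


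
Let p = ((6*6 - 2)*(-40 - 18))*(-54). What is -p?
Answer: -106488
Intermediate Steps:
p = 106488 (p = ((36 - 2)*(-58))*(-54) = (34*(-58))*(-54) = -1972*(-54) = 106488)
-p = -1*106488 = -106488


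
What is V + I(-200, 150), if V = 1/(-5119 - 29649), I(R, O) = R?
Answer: -6953601/34768 ≈ -200.00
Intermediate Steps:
V = -1/34768 (V = 1/(-34768) = -1/34768 ≈ -2.8762e-5)
V + I(-200, 150) = -1/34768 - 200 = -6953601/34768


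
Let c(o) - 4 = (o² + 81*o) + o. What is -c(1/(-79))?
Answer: -18487/6241 ≈ -2.9622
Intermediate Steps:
c(o) = 4 + o² + 82*o (c(o) = 4 + ((o² + 81*o) + o) = 4 + (o² + 82*o) = 4 + o² + 82*o)
-c(1/(-79)) = -(4 + (1/(-79))² + 82/(-79)) = -(4 + (-1/79)² + 82*(-1/79)) = -(4 + 1/6241 - 82/79) = -1*18487/6241 = -18487/6241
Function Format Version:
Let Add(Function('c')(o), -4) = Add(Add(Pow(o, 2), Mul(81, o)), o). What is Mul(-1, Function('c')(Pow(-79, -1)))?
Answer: Rational(-18487, 6241) ≈ -2.9622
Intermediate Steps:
Function('c')(o) = Add(4, Pow(o, 2), Mul(82, o)) (Function('c')(o) = Add(4, Add(Add(Pow(o, 2), Mul(81, o)), o)) = Add(4, Add(Pow(o, 2), Mul(82, o))) = Add(4, Pow(o, 2), Mul(82, o)))
Mul(-1, Function('c')(Pow(-79, -1))) = Mul(-1, Add(4, Pow(Pow(-79, -1), 2), Mul(82, Pow(-79, -1)))) = Mul(-1, Add(4, Pow(Rational(-1, 79), 2), Mul(82, Rational(-1, 79)))) = Mul(-1, Add(4, Rational(1, 6241), Rational(-82, 79))) = Mul(-1, Rational(18487, 6241)) = Rational(-18487, 6241)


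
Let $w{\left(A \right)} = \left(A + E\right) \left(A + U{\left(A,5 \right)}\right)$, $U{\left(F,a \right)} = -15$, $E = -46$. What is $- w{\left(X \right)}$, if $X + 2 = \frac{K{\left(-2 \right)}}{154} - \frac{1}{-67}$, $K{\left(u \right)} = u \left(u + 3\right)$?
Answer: $- \frac{21714716046}{26615281} \approx -815.87$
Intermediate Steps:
$K{\left(u \right)} = u \left(3 + u\right)$
$X = - \frac{10308}{5159}$ ($X = -2 + \left(\frac{\left(-2\right) \left(3 - 2\right)}{154} - \frac{1}{-67}\right) = -2 + \left(\left(-2\right) 1 \cdot \frac{1}{154} - - \frac{1}{67}\right) = -2 + \left(\left(-2\right) \frac{1}{154} + \frac{1}{67}\right) = -2 + \left(- \frac{1}{77} + \frac{1}{67}\right) = -2 + \frac{10}{5159} = - \frac{10308}{5159} \approx -1.9981$)
$w{\left(A \right)} = \left(-46 + A\right) \left(-15 + A\right)$ ($w{\left(A \right)} = \left(A - 46\right) \left(A - 15\right) = \left(-46 + A\right) \left(-15 + A\right)$)
$- w{\left(X \right)} = - (690 + \left(- \frac{10308}{5159}\right)^{2} - - \frac{628788}{5159}) = - (690 + \frac{106254864}{26615281} + \frac{628788}{5159}) = \left(-1\right) \frac{21714716046}{26615281} = - \frac{21714716046}{26615281}$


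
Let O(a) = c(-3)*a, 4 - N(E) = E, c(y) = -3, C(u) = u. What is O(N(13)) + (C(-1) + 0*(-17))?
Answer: 26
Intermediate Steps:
N(E) = 4 - E
O(a) = -3*a
O(N(13)) + (C(-1) + 0*(-17)) = -3*(4 - 1*13) + (-1 + 0*(-17)) = -3*(4 - 13) + (-1 + 0) = -3*(-9) - 1 = 27 - 1 = 26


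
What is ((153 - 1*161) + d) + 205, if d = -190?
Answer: 7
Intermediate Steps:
((153 - 1*161) + d) + 205 = ((153 - 1*161) - 190) + 205 = ((153 - 161) - 190) + 205 = (-8 - 190) + 205 = -198 + 205 = 7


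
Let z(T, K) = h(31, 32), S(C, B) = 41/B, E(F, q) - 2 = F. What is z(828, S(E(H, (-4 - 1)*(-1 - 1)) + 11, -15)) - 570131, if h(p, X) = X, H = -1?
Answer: -570099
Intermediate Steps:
E(F, q) = 2 + F
z(T, K) = 32
z(828, S(E(H, (-4 - 1)*(-1 - 1)) + 11, -15)) - 570131 = 32 - 570131 = -570099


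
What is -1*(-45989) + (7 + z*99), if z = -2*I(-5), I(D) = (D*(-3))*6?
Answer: 28176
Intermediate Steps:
I(D) = -18*D (I(D) = -3*D*6 = -18*D)
z = -180 (z = -(-36)*(-5) = -2*90 = -180)
-1*(-45989) + (7 + z*99) = -1*(-45989) + (7 - 180*99) = 45989 + (7 - 17820) = 45989 - 17813 = 28176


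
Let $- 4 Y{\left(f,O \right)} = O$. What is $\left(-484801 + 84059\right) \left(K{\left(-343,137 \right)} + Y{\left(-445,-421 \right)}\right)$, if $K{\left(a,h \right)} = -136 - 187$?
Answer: $\frac{174523141}{2} \approx 8.7262 \cdot 10^{7}$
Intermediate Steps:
$K{\left(a,h \right)} = -323$
$Y{\left(f,O \right)} = - \frac{O}{4}$
$\left(-484801 + 84059\right) \left(K{\left(-343,137 \right)} + Y{\left(-445,-421 \right)}\right) = \left(-484801 + 84059\right) \left(-323 - - \frac{421}{4}\right) = - 400742 \left(-323 + \frac{421}{4}\right) = \left(-400742\right) \left(- \frac{871}{4}\right) = \frac{174523141}{2}$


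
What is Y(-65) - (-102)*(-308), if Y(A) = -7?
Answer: -31423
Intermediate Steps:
Y(-65) - (-102)*(-308) = -7 - (-102)*(-308) = -7 - 1*31416 = -7 - 31416 = -31423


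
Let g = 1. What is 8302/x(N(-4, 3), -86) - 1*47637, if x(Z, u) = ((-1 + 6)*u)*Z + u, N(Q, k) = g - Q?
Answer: -53262317/1118 ≈ -47641.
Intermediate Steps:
N(Q, k) = 1 - Q
x(Z, u) = u + 5*Z*u (x(Z, u) = (5*u)*Z + u = 5*Z*u + u = u + 5*Z*u)
8302/x(N(-4, 3), -86) - 1*47637 = 8302/((-86*(1 + 5*(1 - 1*(-4))))) - 1*47637 = 8302/((-86*(1 + 5*(1 + 4)))) - 47637 = 8302/((-86*(1 + 5*5))) - 47637 = 8302/((-86*(1 + 25))) - 47637 = 8302/((-86*26)) - 47637 = 8302/(-2236) - 47637 = 8302*(-1/2236) - 47637 = -4151/1118 - 47637 = -53262317/1118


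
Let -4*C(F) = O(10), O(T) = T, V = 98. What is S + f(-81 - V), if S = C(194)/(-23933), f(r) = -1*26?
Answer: -1244511/47866 ≈ -26.000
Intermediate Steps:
C(F) = -5/2 (C(F) = -¼*10 = -5/2)
f(r) = -26
S = 5/47866 (S = -5/2/(-23933) = -5/2*(-1/23933) = 5/47866 ≈ 0.00010446)
S + f(-81 - V) = 5/47866 - 26 = -1244511/47866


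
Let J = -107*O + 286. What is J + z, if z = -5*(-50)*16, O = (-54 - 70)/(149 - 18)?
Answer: 574734/131 ≈ 4387.3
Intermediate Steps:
O = -124/131 ≈ -0.94656
J = 50734/131 (J = -107*(-124/131) + 286 = 13268/131 + 286 = 50734/131 ≈ 387.28)
z = 4000 (z = 250*16 = 4000)
J + z = 50734/131 + 4000 = 574734/131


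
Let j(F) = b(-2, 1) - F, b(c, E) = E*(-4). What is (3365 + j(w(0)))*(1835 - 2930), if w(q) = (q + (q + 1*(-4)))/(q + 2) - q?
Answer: -3682485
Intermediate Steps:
b(c, E) = -4*E
w(q) = -q + (-4 + 2*q)/(2 + q) (w(q) = (q + (q - 4))/(2 + q) - q = (q + (-4 + q))/(2 + q) - q = (-4 + 2*q)/(2 + q) - q = -q + (-4 + 2*q)/(2 + q))
j(F) = -4 - F (j(F) = -4*1 - F = -4 - F)
(3365 + j(w(0)))*(1835 - 2930) = (3365 + (-4 - (-4 - 1*0²)/(2 + 0)))*(1835 - 2930) = (3365 + (-4 - (-4 - 1*0)/2))*(-1095) = (3365 + (-4 - (-4 + 0)/2))*(-1095) = (3365 + (-4 - (-4)/2))*(-1095) = (3365 + (-4 - 1*(-2)))*(-1095) = (3365 + (-4 + 2))*(-1095) = (3365 - 2)*(-1095) = 3363*(-1095) = -3682485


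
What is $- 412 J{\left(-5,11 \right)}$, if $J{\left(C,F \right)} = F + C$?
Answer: $-2472$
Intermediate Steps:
$J{\left(C,F \right)} = C + F$
$- 412 J{\left(-5,11 \right)} = - 412 \left(-5 + 11\right) = \left(-412\right) 6 = -2472$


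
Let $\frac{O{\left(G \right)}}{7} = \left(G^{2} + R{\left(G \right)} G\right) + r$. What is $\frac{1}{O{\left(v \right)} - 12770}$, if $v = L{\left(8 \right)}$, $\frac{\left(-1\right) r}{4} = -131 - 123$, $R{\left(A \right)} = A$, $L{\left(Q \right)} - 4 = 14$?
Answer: $- \frac{1}{1122} \approx -0.00089127$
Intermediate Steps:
$L{\left(Q \right)} = 18$ ($L{\left(Q \right)} = 4 + 14 = 18$)
$r = 1016$ ($r = - 4 \left(-131 - 123\right) = \left(-4\right) \left(-254\right) = 1016$)
$v = 18$
$O{\left(G \right)} = 7112 + 14 G^{2}$ ($O{\left(G \right)} = 7 \left(\left(G^{2} + G G\right) + 1016\right) = 7 \left(\left(G^{2} + G^{2}\right) + 1016\right) = 7 \left(2 G^{2} + 1016\right) = 7 \left(1016 + 2 G^{2}\right) = 7112 + 14 G^{2}$)
$\frac{1}{O{\left(v \right)} - 12770} = \frac{1}{\left(7112 + 14 \cdot 18^{2}\right) - 12770} = \frac{1}{\left(7112 + 14 \cdot 324\right) - 12770} = \frac{1}{\left(7112 + 4536\right) - 12770} = \frac{1}{11648 - 12770} = \frac{1}{-1122} = - \frac{1}{1122}$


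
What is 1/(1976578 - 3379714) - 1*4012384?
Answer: -5629920436225/1403136 ≈ -4.0124e+6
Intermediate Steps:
1/(1976578 - 3379714) - 1*4012384 = 1/(-1403136) - 4012384 = -1/1403136 - 4012384 = -5629920436225/1403136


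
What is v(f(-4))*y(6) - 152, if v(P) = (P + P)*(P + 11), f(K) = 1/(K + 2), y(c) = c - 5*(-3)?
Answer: -745/2 ≈ -372.50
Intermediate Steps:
y(c) = 15 + c (y(c) = c + 15 = 15 + c)
f(K) = 1/(2 + K)
v(P) = 2*P*(11 + P) (v(P) = (2*P)*(11 + P) = 2*P*(11 + P))
v(f(-4))*y(6) - 152 = (2*(11 + 1/(2 - 4))/(2 - 4))*(15 + 6) - 152 = (2*(11 + 1/(-2))/(-2))*21 - 152 = (2*(-½)*(11 - ½))*21 - 152 = (2*(-½)*(21/2))*21 - 152 = -21/2*21 - 152 = -441/2 - 152 = -745/2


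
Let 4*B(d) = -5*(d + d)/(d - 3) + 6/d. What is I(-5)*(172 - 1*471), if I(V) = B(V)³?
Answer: 989076751/512000 ≈ 1931.8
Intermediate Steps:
B(d) = 3/(2*d) - 5*d/(2*(-3 + d)) (B(d) = (-5*(d + d)/(d - 3) + 6/d)/4 = (-5*2*d/(-3 + d) + 6/d)/4 = (-10*d/(-3 + d) + 6/d)/4 = (6/d - 10*d/(-3 + d))/4 = 3/(2*d) - 5*d/(2*(-3 + d)))
I(V) = (-9 - 5*V² + 3*V)³/(8*V³*(-3 + V)³) (I(V) = ((-9 - 5*V² + 3*V)/(2*V*(-3 + V)))³ = (-9 - 5*V² + 3*V)³/(8*V³*(-3 + V)³))
I(-5)*(172 - 1*471) = (-⅛*(9 - 3*(-5) + 5*(-5)²)³/((-5)³*(-3 - 5)³))*(172 - 1*471) = (-⅛*(-1/125)*(9 + 15 + 5*25)³/(-8)³)*(172 - 471) = -⅛*(-1/125)*(-1/512)*(9 + 15 + 125)³*(-299) = -⅛*(-1/125)*(-1/512)*149³*(-299) = -⅛*(-1/125)*(-1/512)*3307949*(-299) = -3307949/512000*(-299) = 989076751/512000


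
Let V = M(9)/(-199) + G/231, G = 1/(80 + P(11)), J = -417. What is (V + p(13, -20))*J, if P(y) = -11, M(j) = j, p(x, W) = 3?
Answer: -1302754009/1057287 ≈ -1232.2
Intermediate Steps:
G = 1/69 (G = 1/(80 - 11) = 1/69 ≈ 0.014493)
V = -143252/3171861 (V = 9/(-199) + (1/69)/231 = 9*(-1/199) + (1/69)*(1/231) = -9/199 + 1/15939 = -143252/3171861 ≈ -0.045163)
(V + p(13, -20))*J = (-143252/3171861 + 3)*(-417) = (9372331/3171861)*(-417) = -1302754009/1057287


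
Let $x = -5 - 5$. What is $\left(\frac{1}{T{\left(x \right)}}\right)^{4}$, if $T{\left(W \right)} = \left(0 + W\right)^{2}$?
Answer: $\frac{1}{100000000} \approx 1.0 \cdot 10^{-8}$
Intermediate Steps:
$x = -10$
$T{\left(W \right)} = W^{2}$
$\left(\frac{1}{T{\left(x \right)}}\right)^{4} = \left(\frac{1}{\left(-10\right)^{2}}\right)^{4} = \left(\frac{1}{100}\right)^{4} = \frac{1}{100000000}$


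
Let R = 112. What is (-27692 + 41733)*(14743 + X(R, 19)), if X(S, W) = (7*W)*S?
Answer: 416161199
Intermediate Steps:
X(S, W) = 7*S*W
(-27692 + 41733)*(14743 + X(R, 19)) = (-27692 + 41733)*(14743 + 7*112*19) = 14041*(14743 + 14896) = 14041*29639 = 416161199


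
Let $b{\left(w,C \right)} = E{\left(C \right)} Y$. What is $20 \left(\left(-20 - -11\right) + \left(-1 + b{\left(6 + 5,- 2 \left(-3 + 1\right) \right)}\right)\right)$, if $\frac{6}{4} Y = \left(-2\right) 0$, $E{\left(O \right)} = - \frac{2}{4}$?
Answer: $-200$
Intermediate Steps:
$E{\left(O \right)} = - \frac{1}{2}$ ($E{\left(O \right)} = \left(-2\right) \frac{1}{4} = - \frac{1}{2}$)
$Y = 0$ ($Y = \frac{2 \left(\left(-2\right) 0\right)}{3} = \frac{2}{3} \cdot 0 = 0$)
$b{\left(w,C \right)} = 0$ ($b{\left(w,C \right)} = \left(- \frac{1}{2}\right) 0 = 0$)
$20 \left(\left(-20 - -11\right) + \left(-1 + b{\left(6 + 5,- 2 \left(-3 + 1\right) \right)}\right)\right) = 20 \left(\left(-20 - -11\right) + \left(-1 + 0\right)\right) = 20 \left(\left(-20 + 11\right) - 1\right) = 20 \left(-9 - 1\right) = 20 \left(-10\right) = -200$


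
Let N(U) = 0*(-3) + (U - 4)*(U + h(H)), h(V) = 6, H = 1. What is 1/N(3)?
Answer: -⅑ ≈ -0.11111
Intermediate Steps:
N(U) = (-4 + U)*(6 + U) (N(U) = 0*(-3) + (U - 4)*(U + 6) = 0 + (-4 + U)*(6 + U) = (-4 + U)*(6 + U))
1/N(3) = 1/(-24 + 3² + 2*3) = 1/(-24 + 9 + 6) = 1/(-9) = -⅑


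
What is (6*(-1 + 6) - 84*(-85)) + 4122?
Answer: 11292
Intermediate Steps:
(6*(-1 + 6) - 84*(-85)) + 4122 = (6*5 + 7140) + 4122 = (30 + 7140) + 4122 = 7170 + 4122 = 11292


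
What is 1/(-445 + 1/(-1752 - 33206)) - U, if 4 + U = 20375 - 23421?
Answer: 47446713592/15556311 ≈ 3050.0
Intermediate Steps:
U = -3050 (U = -4 + (20375 - 23421) = -4 - 3046 = -3050)
1/(-445 + 1/(-1752 - 33206)) - U = 1/(-445 + 1/(-1752 - 33206)) - 1*(-3050) = 1/(-445 + 1/(-34958)) + 3050 = 1/(-445 - 1/34958) + 3050 = 1/(-15556311/34958) + 3050 = -34958/15556311 + 3050 = 47446713592/15556311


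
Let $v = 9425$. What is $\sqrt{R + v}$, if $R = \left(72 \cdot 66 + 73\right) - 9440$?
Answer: $\sqrt{4810} \approx 69.354$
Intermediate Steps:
$R = -4615$ ($R = \left(4752 + 73\right) - 9440 = 4825 - 9440 = -4615$)
$\sqrt{R + v} = \sqrt{-4615 + 9425} = \sqrt{4810}$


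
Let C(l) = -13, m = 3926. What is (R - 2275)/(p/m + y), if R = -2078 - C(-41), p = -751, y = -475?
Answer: 17038840/1865601 ≈ 9.1332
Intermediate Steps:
R = -2065 (R = -2078 - 1*(-13) = -2078 + 13 = -2065)
(R - 2275)/(p/m + y) = (-2065 - 2275)/(-751/3926 - 475) = -4340/(-751*1/3926 - 475) = -4340/(-751/3926 - 475) = -4340/(-1865601/3926) = -4340*(-3926/1865601) = 17038840/1865601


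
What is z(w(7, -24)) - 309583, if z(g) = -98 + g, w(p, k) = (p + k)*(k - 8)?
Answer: -309137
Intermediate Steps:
w(p, k) = (-8 + k)*(k + p) (w(p, k) = (k + p)*(-8 + k) = (-8 + k)*(k + p))
z(w(7, -24)) - 309583 = (-98 + ((-24)² - 8*(-24) - 8*7 - 24*7)) - 309583 = (-98 + (576 + 192 - 56 - 168)) - 309583 = (-98 + 544) - 309583 = 446 - 309583 = -309137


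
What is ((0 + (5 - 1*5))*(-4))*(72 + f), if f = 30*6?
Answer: 0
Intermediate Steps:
f = 180
((0 + (5 - 1*5))*(-4))*(72 + f) = ((0 + (5 - 1*5))*(-4))*(72 + 180) = ((0 + (5 - 5))*(-4))*252 = ((0 + 0)*(-4))*252 = (0*(-4))*252 = 0*252 = 0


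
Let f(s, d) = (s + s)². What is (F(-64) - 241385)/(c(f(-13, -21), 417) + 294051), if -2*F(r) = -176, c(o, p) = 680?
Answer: -241297/294731 ≈ -0.81870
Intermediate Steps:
f(s, d) = 4*s² (f(s, d) = (2*s)² = 4*s²)
F(r) = 88 (F(r) = -½*(-176) = 88)
(F(-64) - 241385)/(c(f(-13, -21), 417) + 294051) = (88 - 241385)/(680 + 294051) = -241297/294731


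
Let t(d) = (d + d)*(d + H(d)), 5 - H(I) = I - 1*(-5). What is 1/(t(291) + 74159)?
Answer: 1/74159 ≈ 1.3485e-5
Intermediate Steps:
H(I) = -I (H(I) = 5 - (I - 1*(-5)) = 5 - (I + 5) = 5 - (5 + I) = 5 + (-5 - I) = -I)
t(d) = 0 (t(d) = (d + d)*(d - d) = (2*d)*0 = 0)
1/(t(291) + 74159) = 1/(0 + 74159) = 1/74159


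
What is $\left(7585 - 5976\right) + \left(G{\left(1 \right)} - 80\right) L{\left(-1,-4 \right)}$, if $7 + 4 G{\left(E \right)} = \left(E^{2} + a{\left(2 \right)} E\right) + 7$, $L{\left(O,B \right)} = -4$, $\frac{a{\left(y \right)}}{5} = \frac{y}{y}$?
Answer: $1923$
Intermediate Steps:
$a{\left(y \right)} = 5$ ($a{\left(y \right)} = 5 \frac{y}{y} = 5 \cdot 1 = 5$)
$G{\left(E \right)} = \frac{E^{2}}{4} + \frac{5 E}{4}$ ($G{\left(E \right)} = - \frac{7}{4} + \frac{\left(E^{2} + 5 E\right) + 7}{4} = - \frac{7}{4} + \frac{7 + E^{2} + 5 E}{4} = - \frac{7}{4} + \left(\frac{7}{4} + \frac{E^{2}}{4} + \frac{5 E}{4}\right) = \frac{E^{2}}{4} + \frac{5 E}{4}$)
$\left(7585 - 5976\right) + \left(G{\left(1 \right)} - 80\right) L{\left(-1,-4 \right)} = \left(7585 - 5976\right) + \left(\frac{1}{4} \cdot 1 \left(5 + 1\right) - 80\right) \left(-4\right) = 1609 + \left(\frac{1}{4} \cdot 1 \cdot 6 - 80\right) \left(-4\right) = 1609 + \left(\frac{3}{2} - 80\right) \left(-4\right) = 1609 - -314 = 1609 + 314 = 1923$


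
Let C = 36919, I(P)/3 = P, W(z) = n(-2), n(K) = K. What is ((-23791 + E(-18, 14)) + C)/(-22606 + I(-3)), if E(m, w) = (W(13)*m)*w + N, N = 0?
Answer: -13632/22615 ≈ -0.60279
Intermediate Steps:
W(z) = -2
I(P) = 3*P
E(m, w) = -2*m*w (E(m, w) = (-2*m)*w + 0 = -2*m*w + 0 = -2*m*w)
((-23791 + E(-18, 14)) + C)/(-22606 + I(-3)) = ((-23791 - 2*(-18)*14) + 36919)/(-22606 + 3*(-3)) = ((-23791 + 504) + 36919)/(-22606 - 9) = (-23287 + 36919)/(-22615) = 13632*(-1/22615) = -13632/22615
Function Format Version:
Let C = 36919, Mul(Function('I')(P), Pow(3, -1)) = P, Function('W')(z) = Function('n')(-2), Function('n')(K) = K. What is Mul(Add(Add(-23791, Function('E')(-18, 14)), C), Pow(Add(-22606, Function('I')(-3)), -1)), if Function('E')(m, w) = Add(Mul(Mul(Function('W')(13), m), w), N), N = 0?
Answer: Rational(-13632, 22615) ≈ -0.60279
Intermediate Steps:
Function('W')(z) = -2
Function('I')(P) = Mul(3, P)
Function('E')(m, w) = Mul(-2, m, w) (Function('E')(m, w) = Add(Mul(Mul(-2, m), w), 0) = Add(Mul(-2, m, w), 0) = Mul(-2, m, w))
Mul(Add(Add(-23791, Function('E')(-18, 14)), C), Pow(Add(-22606, Function('I')(-3)), -1)) = Mul(Add(Add(-23791, Mul(-2, -18, 14)), 36919), Pow(Add(-22606, Mul(3, -3)), -1)) = Mul(Add(Add(-23791, 504), 36919), Pow(Add(-22606, -9), -1)) = Mul(Add(-23287, 36919), Pow(-22615, -1)) = Mul(13632, Rational(-1, 22615)) = Rational(-13632, 22615)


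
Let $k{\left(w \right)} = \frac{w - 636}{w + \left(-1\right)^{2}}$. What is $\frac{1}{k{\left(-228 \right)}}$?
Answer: $\frac{227}{864} \approx 0.26273$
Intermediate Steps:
$k{\left(w \right)} = \frac{-636 + w}{1 + w}$ ($k{\left(w \right)} = \frac{-636 + w}{w + 1} = \frac{-636 + w}{1 + w}$)
$\frac{1}{k{\left(-228 \right)}} = \frac{1}{\frac{1}{1 - 228} \left(-636 - 228\right)} = \frac{1}{\frac{1}{-227} \left(-864\right)} = \frac{1}{\left(- \frac{1}{227}\right) \left(-864\right)} = \frac{1}{\frac{864}{227}} = \frac{227}{864}$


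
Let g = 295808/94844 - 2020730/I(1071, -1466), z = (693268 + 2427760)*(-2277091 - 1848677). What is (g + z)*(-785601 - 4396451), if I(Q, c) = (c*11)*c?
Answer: 9350928572554487767870218327126/140136254269 ≈ 6.6727e+19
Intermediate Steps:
z = -12876637449504 (z = 3121028*(-4125768) = -12876637449504)
I(Q, c) = 11*c**2 (I(Q, c) = (11*c)*c = 11*c**2)
g = 850182350301/280272508538 (g = 295808/94844 - 2020730/(11*(-1466)**2) = 295808*(1/94844) - 2020730/(11*2149156) = 73952/23711 - 2020730/23640716 = 73952/23711 - 2020730*1/23640716 = 73952/23711 - 1010365/11820358 = 850182350301/280272508538 ≈ 3.0334)
(g + z)*(-785601 - 4396451) = (850182350301/280272508538 - 12876637449504)*(-785601 - 4396451) = -3608967479505990201514851/280272508538*(-5182052) = 9350928572554487767870218327126/140136254269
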